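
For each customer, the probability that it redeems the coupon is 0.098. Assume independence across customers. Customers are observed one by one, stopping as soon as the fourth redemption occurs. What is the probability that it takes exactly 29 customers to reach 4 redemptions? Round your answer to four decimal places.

Y = trial on which the fourth success occurs; negative binomial, r=4, p=0.098.
P(Y=29) = C(28,3) · p^4 · (1−p)^25
= 3276 · 9.2237e-05 · 0.075886 = 0.022930

0.0229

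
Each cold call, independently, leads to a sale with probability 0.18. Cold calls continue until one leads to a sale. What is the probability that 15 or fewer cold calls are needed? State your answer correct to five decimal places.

Y = number of cold calls to the first success; geometric, p = 0.18.
P(Y ≤ 15) = 1 − (1−p)^15 = 1 − 0.0509575 = 0.9490425

0.94904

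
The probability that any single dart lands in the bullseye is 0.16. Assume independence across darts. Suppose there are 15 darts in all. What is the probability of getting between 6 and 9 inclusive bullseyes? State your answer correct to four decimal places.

0.0227

X ~ Binomial(15, 0.16); P(6 ≤ X ≤ 9) = Σ C(15,k) p^k (1−p)^(15−k) over k:
  k=6: C(15,6)·0.16^6·0.84^9 = 0.017484
  k=7: C(15,7)·0.16^7·0.84^8 = 0.004282
  k=8: C(15,8)·0.16^8·0.84^7 = 0.000816
  k=9: C(15,9)·0.16^9·0.84^6 = 0.000121
Total = 0.022702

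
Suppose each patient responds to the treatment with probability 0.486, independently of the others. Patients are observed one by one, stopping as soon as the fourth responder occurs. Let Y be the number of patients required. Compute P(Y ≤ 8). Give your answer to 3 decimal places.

0.606

Finishing within 8 patients ⇔ at least 4 successes in the first 8. With X ~ Binomial(8, 0.486), P(Y ≤ 8) = 1 − P(X ≤ 3).
  k=0: C(8,0)·0.486^0·0.514^8 = 0.00487
  k=1: C(8,1)·0.486^1·0.514^7 = 0.03685
  k=2: C(8,2)·0.486^2·0.514^6 = 0.12196
  k=3: C(8,3)·0.486^3·0.514^5 = 0.23063
1 − 0.39431 = 0.60569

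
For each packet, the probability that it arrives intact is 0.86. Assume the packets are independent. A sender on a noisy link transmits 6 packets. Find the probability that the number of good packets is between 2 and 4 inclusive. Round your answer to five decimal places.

0.19999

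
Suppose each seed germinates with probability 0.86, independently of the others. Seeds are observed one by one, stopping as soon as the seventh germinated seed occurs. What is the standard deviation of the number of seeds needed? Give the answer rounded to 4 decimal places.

1.1511

Y = total seeds until the seventh success; negative binomial with r=7, p=0.86.
SD(Y) = √[r(1−p)/p²] = √(1.325041) = 1.151104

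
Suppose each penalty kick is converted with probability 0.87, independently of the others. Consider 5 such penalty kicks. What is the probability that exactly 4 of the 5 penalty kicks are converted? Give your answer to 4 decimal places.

0.3724

X ~ Binomial(n=5, p=0.87).
P(X=4) = C(5,4) · p^4 · (1−p)^1
= 5 · 0.5729 · 0.13 = 0.372383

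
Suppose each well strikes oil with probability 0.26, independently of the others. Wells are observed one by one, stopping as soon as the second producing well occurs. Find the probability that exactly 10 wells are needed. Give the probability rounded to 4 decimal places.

Y = trial on which the second success occurs; negative binomial, r=2, p=0.26.
P(Y=10) = C(9,1) · p^2 · (1−p)^8
= 9 · 0.0676 · 0.089919 = 0.054707

0.0547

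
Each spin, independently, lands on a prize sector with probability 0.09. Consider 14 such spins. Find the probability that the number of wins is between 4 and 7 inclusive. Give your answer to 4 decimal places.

X ~ Binomial(14, 0.09); P(4 ≤ X ≤ 7) = Σ C(14,k) p^k (1−p)^(14−k) over k:
  k=4: C(14,4)·0.09^4·0.91^10 = 0.025575
  k=5: C(14,5)·0.09^5·0.91^9 = 0.005059
  k=6: C(14,6)·0.09^6·0.91^8 = 0.000750
  k=7: C(14,7)·0.09^7·0.91^7 = 0.000085
Total = 0.031469

0.0315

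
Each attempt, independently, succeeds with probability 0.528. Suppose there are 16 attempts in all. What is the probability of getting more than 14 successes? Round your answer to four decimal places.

0.0006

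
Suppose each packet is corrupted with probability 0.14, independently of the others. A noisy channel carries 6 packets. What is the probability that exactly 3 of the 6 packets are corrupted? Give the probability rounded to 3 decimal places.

0.035

X ~ Binomial(n=6, p=0.14).
P(X=3) = C(6,3) · p^3 · (1−p)^3
= 20 · 0.002744 · 0.63606 = 0.03491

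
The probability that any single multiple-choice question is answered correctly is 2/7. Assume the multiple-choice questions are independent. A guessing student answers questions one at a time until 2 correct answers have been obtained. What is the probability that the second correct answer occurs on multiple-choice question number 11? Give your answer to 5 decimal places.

Y = trial on which the second success occurs; negative binomial, r=2, p=0.285714.
P(Y=11) = C(10,1) · p^2 · (1−p)^9
= 10 · 0.081633 · 0.0484 = 0.0395104

0.03951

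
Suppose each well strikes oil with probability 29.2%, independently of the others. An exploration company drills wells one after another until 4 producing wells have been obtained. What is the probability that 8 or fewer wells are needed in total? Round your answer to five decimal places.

0.17984

Finishing within 8 wells ⇔ at least 4 successes in the first 8. With X ~ Binomial(8, 0.292), P(Y ≤ 8) = 1 − P(X ≤ 3).
  k=0: C(8,0)·0.292^0·0.708^8 = 0.0631344
  k=1: C(8,1)·0.292^1·0.708^7 = 0.2083079
  k=2: C(8,2)·0.292^2·0.708^6 = 0.3006930
  k=3: C(8,3)·0.292^3·0.708^5 = 0.2480292
1 − 0.8201645 = 0.1798355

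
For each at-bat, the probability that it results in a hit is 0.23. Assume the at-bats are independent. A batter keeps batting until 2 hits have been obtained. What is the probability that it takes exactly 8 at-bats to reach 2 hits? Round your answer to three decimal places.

Y = trial on which the second success occurs; negative binomial, r=2, p=0.23.
P(Y=8) = C(7,1) · p^2 · (1−p)^6
= 7 · 0.0529 · 0.20842 = 0.07718

0.077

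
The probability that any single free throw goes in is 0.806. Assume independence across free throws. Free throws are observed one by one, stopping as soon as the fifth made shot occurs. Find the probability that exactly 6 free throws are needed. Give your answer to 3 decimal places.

0.330

Y = trial on which the fifth success occurs; negative binomial, r=5, p=0.806.
P(Y=6) = C(5,4) · p^5 · (1−p)^1
= 5 · 0.34015 · 0.194 = 0.32995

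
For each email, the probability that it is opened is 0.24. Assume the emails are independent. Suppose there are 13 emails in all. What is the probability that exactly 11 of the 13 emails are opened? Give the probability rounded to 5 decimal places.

0.00001

X ~ Binomial(n=13, p=0.24).
P(X=11) = C(13,11) · p^11 · (1−p)^2
= 78 · 1.5217e-07 · 0.5776 = 0.0000069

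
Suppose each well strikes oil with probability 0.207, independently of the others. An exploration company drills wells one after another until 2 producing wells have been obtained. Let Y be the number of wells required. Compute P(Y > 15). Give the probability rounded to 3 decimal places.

Needing more than 15 wells ⇔ fewer than 2 successes in the first 15. With X ~ Binomial(15, 0.207), P(Y > 15) = P(X ≤ 1).
  k=0: C(15,0)·0.207^0·0.793^15 = 0.03084
  k=1: C(15,1)·0.207^1·0.793^14 = 0.12075
P(X ≤ 1) = 0.15159

0.152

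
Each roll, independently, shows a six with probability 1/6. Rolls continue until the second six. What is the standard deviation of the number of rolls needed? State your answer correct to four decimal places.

Y = total rolls until the second success; negative binomial with r=2, p=0.166667.
SD(Y) = √[r(1−p)/p²] = √(60.000000) = 7.745967

7.7460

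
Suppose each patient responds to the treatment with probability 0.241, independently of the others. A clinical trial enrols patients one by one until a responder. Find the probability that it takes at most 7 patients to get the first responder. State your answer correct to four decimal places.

Y = number of patients to the first success; geometric, p = 0.241.
P(Y ≤ 7) = 1 − (1−p)^7 = 1 − 0.145108 = 0.854892

0.8549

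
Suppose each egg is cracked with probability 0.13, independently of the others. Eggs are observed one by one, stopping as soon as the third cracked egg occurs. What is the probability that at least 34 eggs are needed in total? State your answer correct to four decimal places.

0.1789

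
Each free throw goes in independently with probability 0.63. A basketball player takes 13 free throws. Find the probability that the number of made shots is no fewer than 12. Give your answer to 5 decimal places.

X ~ Binomial(13, 0.63); P(X ≥ 12) = Σ C(13,k) p^k (1−p)^(13−k) over k:
  k=12: C(13,12)·0.63^12·0.37^1 = 0.0188032
  k=13: C(13,13)·0.63^13·0.37^0 = 0.0024628
Total = 0.0212660

0.02127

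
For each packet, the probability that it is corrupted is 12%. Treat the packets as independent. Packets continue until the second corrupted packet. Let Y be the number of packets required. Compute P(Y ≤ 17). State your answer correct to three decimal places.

Finishing within 17 packets ⇔ at least 2 successes in the first 17. With X ~ Binomial(17, 0.12), P(Y ≤ 17) = 1 − P(X ≤ 1).
  k=0: C(17,0)·0.12^0·0.88^17 = 0.11382
  k=1: C(17,1)·0.12^1·0.88^16 = 0.26385
1 − 0.37766 = 0.62234

0.622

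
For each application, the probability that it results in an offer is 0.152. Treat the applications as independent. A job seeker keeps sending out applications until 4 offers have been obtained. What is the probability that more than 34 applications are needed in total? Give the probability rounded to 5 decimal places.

Needing more than 34 applications ⇔ fewer than 4 successes in the first 34. With X ~ Binomial(34, 0.152), P(Y > 34) = P(X ≤ 3).
  k=0: C(34,0)·0.152^0·0.848^34 = 0.0036767
  k=1: C(34,1)·0.152^1·0.848^33 = 0.0224071
  k=2: C(34,2)·0.152^2·0.848^32 = 0.0662701
  k=3: C(34,3)·0.152^3·0.848^31 = 0.1267050
P(X ≤ 3) = 0.2190589

0.21906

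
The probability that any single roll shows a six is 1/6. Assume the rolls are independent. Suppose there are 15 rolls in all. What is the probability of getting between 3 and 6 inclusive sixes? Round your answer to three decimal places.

X ~ Binomial(15, 0.166667); P(3 ≤ X ≤ 6) = Σ C(15,k) p^k (1−p)^(15−k) over k:
  k=3: C(15,3)·0.166667^3·0.833333^12 = 0.23626
  k=4: C(15,4)·0.166667^4·0.833333^11 = 0.14175
  k=5: C(15,5)·0.166667^5·0.833333^10 = 0.06237
  k=6: C(15,6)·0.166667^6·0.833333^9 = 0.02079
Total = 0.46117

0.461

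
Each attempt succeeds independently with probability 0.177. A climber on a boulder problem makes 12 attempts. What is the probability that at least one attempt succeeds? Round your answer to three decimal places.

0.903

P(at least one) = 1 − P(none) = 1 − (1 − 0.177)^12
= 1 − 0.09656 = 0.90344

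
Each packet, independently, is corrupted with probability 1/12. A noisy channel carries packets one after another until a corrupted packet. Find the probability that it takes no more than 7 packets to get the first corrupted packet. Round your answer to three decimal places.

0.456

Y = number of packets to the first success; geometric, p = 0.083333.
P(Y ≤ 7) = 1 − (1−p)^7 = 1 − 0.54385 = 0.45615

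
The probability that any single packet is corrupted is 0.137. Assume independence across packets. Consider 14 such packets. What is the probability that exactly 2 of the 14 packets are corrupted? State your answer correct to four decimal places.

X ~ Binomial(n=14, p=0.137).
P(X=2) = C(14,2) · p^2 · (1−p)^12
= 91 · 0.018769 · 0.17066 = 0.291482

0.2915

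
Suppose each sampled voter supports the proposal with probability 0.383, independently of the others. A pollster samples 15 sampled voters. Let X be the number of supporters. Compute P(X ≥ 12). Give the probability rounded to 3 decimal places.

X ~ Binomial(15, 0.383); P(X ≥ 12) = Σ C(15,k) p^k (1−p)^(15−k) over k:
  k=12: C(15,12)·0.383^12·0.617^3 = 0.00106
  k=13: C(15,13)·0.383^13·0.617^2 = 0.00015
  k=14: C(15,14)·0.383^14·0.617^1 = 0.00001
  k=15: C(15,15)·0.383^15·0.617^0 = 0.00000
Total = 0.00123

0.001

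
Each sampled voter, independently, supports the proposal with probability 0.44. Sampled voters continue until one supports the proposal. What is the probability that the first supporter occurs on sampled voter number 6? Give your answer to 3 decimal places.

Geometric (trials to first success), p = 0.44.
P(Y = 6) = (1−p)^5 · p = 0.055073 · 0.44 = 0.02423

0.024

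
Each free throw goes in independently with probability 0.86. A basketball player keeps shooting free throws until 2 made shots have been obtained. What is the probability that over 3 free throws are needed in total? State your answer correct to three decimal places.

0.053

Needing more than 3 free throws ⇔ fewer than 2 successes in the first 3. With X ~ Binomial(3, 0.86), P(Y > 3) = P(X ≤ 1).
  k=0: C(3,0)·0.86^0·0.14^3 = 0.00274
  k=1: C(3,1)·0.86^1·0.14^2 = 0.05057
P(X ≤ 1) = 0.05331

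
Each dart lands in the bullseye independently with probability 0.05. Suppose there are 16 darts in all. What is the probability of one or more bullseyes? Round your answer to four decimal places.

0.5599

P(at least one) = 1 − P(none) = 1 − (1 − 0.05)^16
= 1 − 0.440127 = 0.559873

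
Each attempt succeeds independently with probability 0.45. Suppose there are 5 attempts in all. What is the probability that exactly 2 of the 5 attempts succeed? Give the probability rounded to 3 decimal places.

X ~ Binomial(n=5, p=0.45).
P(X=2) = C(5,2) · p^2 · (1−p)^3
= 10 · 0.2025 · 0.16637 = 0.33691

0.337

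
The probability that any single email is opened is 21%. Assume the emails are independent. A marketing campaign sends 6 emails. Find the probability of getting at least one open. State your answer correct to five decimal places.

0.75691

P(at least one) = 1 − P(none) = 1 − (1 − 0.21)^6
= 1 − 0.2430875 = 0.7569125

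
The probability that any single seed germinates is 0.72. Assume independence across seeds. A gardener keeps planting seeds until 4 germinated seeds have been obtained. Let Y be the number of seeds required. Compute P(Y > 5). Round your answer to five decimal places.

0.43027

Needing more than 5 seeds ⇔ fewer than 4 successes in the first 5. With X ~ Binomial(5, 0.72), P(Y > 5) = P(X ≤ 3).
  k=0: C(5,0)·0.72^0·0.28^5 = 0.0017210
  k=1: C(5,1)·0.72^1·0.28^4 = 0.0221276
  k=2: C(5,2)·0.72^2·0.28^3 = 0.1137992
  k=3: C(5,3)·0.72^3·0.28^2 = 0.2926264
P(X ≤ 3) = 0.4302743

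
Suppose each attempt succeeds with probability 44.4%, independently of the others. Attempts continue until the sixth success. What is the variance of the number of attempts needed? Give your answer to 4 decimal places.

16.9223

Y = total attempts until the sixth success; negative binomial with r=6, p=0.444.
Var(Y) = r(1−p)/p² = 6·0.556 / 0.444² = 16.922328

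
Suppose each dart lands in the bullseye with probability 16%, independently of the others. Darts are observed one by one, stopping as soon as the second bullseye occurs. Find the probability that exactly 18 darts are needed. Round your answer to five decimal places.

0.02674

Y = trial on which the second success occurs; negative binomial, r=2, p=0.16.
P(Y=18) = C(17,1) · p^2 · (1−p)^16
= 17 · 0.0256 · 0.061442 = 0.0267398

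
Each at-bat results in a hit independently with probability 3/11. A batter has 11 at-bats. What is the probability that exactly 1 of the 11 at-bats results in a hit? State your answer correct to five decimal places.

0.12419

X ~ Binomial(n=11, p=0.272727).
P(X=1) = C(11,1) · p^1 · (1−p)^10
= 11 · 0.27273 · 0.041397 = 0.1241922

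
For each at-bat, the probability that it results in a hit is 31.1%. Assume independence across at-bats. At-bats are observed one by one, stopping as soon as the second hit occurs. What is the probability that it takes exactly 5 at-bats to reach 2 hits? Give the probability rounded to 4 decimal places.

0.1265

Y = trial on which the second success occurs; negative binomial, r=2, p=0.311.
P(Y=5) = C(4,1) · p^2 · (1−p)^3
= 4 · 0.096721 · 0.32708 = 0.126543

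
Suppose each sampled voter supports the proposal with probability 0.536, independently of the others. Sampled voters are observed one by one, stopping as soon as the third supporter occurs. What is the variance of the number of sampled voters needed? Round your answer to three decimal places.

4.845

Y = total sampled voters until the third success; negative binomial with r=3, p=0.536.
Var(Y) = r(1−p)/p² = 3·0.464 / 0.536² = 4.84518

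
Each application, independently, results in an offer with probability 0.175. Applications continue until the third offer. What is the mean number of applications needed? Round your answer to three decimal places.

Y = total applications until the third success; negative binomial with r=3, p=0.175.
E[Y] = r / p = 3 / 0.175 = 17.14286

17.143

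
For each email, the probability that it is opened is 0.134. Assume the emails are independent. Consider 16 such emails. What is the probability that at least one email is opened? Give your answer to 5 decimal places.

0.89993

P(at least one) = 1 − P(none) = 1 − (1 − 0.134)^16
= 1 − 0.1000659 = 0.8999341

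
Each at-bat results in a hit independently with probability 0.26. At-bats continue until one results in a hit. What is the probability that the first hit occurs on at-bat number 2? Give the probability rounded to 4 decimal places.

0.1924

Geometric (trials to first success), p = 0.26.
P(Y = 2) = (1−p)^1 · p = 0.74 · 0.26 = 0.192400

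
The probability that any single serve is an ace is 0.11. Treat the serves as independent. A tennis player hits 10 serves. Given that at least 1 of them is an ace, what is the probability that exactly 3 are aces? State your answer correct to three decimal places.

X ~ Binomial(10, 0.11). Want P(X=3 | X≥1) = P(X=3) / P(X≥1).
P(X=3) = C(10,3)·0.11^3·0.89^7 = 0.07065
P(X≥1) = 1 − 0.31182 = 0.68818
Ratio = 0.07065 / 0.68818 = 0.10266

0.103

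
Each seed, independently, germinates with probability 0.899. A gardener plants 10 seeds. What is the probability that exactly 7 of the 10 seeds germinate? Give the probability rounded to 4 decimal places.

0.0587

X ~ Binomial(n=10, p=0.899).
P(X=7) = C(10,7) · p^7 · (1−p)^3
= 120 · 0.47459 · 0.0010303 = 0.058676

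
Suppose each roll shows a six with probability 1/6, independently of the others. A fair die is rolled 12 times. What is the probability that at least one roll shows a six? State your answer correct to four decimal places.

0.8878

P(at least one) = 1 − P(none) = 1 − (1 − 0.166667)^12
= 1 − 0.112157 = 0.887843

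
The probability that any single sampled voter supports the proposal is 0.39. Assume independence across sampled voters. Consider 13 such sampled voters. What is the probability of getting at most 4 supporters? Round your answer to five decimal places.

0.38116

X ~ Binomial(13, 0.39); P(X ≤ 4) = Σ C(13,k) p^k (1−p)^(13−k) over k:
  k=0: C(13,0)·0.39^0·0.61^13 = 0.0016192
  k=1: C(13,1)·0.39^1·0.61^12 = 0.0134575
  k=2: C(13,2)·0.39^2·0.61^11 = 0.0516240
  k=3: C(13,3)·0.39^3·0.61^10 = 0.1210203
  k=4: C(13,4)·0.39^4·0.61^9 = 0.1934341
Total = 0.3811551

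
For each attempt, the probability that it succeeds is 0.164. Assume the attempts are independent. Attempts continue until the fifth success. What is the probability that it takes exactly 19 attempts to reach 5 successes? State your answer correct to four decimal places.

Y = trial on which the fifth success occurs; negative binomial, r=5, p=0.164.
P(Y=19) = C(18,4) · p^5 · (1−p)^14
= 3060 · 0.00011864 · 0.081449 = 0.029568

0.0296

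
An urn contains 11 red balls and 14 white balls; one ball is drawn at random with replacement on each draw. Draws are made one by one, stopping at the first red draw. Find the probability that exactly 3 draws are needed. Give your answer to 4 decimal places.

Geometric (trials to first success), p = 0.44.
P(Y = 3) = (1−p)^2 · p = 0.3136 · 0.44 = 0.137984

0.1380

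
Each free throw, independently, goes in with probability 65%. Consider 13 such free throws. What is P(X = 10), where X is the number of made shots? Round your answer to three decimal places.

0.165

X ~ Binomial(n=13, p=0.65).
P(X=10) = C(13,10) · p^10 · (1−p)^3
= 286 · 0.013463 · 0.042875 = 0.16508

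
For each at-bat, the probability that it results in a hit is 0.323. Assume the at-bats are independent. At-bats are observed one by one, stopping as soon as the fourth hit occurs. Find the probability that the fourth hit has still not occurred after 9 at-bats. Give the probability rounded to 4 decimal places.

0.6755

Needing more than 9 at-bats ⇔ fewer than 4 successes in the first 9. With X ~ Binomial(9, 0.323), P(Y > 9) = P(X ≤ 3).
  k=0: C(9,0)·0.323^0·0.677^9 = 0.029874
  k=1: C(9,1)·0.323^1·0.677^8 = 0.128279
  k=2: C(9,2)·0.323^2·0.677^7 = 0.244809
  k=3: C(9,3)·0.323^3·0.677^6 = 0.272533
P(X ≤ 3) = 0.675495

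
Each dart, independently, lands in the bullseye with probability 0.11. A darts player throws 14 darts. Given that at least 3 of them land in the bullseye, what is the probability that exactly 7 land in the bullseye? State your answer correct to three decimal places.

X ~ Binomial(14, 0.11). Want P(X=7 | X≥3) = P(X=7) / P(X≥3).
P(X=7) = C(14,7)·0.11^7·0.89^7 = 0.00030
P(X≥3) = 1 − 0.19564 − 0.33853 − 0.27196 = 0.19387
Ratio = 0.00030 / 0.19387 = 0.00153

0.002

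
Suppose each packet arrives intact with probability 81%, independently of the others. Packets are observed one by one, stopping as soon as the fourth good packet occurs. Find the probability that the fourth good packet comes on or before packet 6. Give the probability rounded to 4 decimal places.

0.9130

Finishing within 6 packets ⇔ at least 4 successes in the first 6. With X ~ Binomial(6, 0.81), P(Y ≤ 6) = 1 − P(X ≤ 3).
  k=0: C(6,0)·0.81^0·0.19^6 = 0.000047
  k=1: C(6,1)·0.81^1·0.19^5 = 0.001203
  k=2: C(6,2)·0.81^2·0.19^4 = 0.012826
  k=3: C(6,3)·0.81^3·0.19^3 = 0.072903
1 − 0.086979 = 0.913021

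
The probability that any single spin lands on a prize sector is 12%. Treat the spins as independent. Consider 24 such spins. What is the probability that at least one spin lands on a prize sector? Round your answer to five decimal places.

0.95349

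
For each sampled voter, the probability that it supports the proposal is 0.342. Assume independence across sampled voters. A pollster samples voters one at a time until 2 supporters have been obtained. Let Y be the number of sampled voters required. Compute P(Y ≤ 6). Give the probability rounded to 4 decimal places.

Finishing within 6 sampled voters ⇔ at least 2 successes in the first 6. With X ~ Binomial(6, 0.342), P(Y ≤ 6) = 1 − P(X ≤ 1).
  k=0: C(6,0)·0.342^0·0.658^6 = 0.081162
  k=1: C(6,1)·0.342^1·0.658^5 = 0.253109
1 − 0.334271 = 0.665729

0.6657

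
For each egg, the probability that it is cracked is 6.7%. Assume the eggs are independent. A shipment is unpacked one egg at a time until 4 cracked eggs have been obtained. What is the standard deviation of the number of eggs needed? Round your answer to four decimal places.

28.8334

Y = total eggs until the fourth success; negative binomial with r=4, p=0.067.
SD(Y) = √[r(1−p)/p²] = √(831.365560) = 28.833410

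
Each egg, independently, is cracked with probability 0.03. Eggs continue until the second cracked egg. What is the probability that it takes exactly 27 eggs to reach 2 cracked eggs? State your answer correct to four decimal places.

0.0109

Y = trial on which the second success occurs; negative binomial, r=2, p=0.03.
P(Y=27) = C(26,1) · p^2 · (1−p)^25
= 26 · 0.0009 · 0.46697 = 0.010927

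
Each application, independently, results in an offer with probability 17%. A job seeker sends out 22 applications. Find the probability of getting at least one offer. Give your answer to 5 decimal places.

P(at least one) = 1 − P(none) = 1 − (1 − 0.17)^22
= 1 − 0.0165851 = 0.9834149

0.98341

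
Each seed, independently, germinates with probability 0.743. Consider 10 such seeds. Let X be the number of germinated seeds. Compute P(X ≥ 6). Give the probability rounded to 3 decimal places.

0.913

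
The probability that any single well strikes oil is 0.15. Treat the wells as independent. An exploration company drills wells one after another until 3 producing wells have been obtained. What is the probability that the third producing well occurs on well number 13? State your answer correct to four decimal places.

0.0439

Y = trial on which the third success occurs; negative binomial, r=3, p=0.15.
P(Y=13) = C(12,2) · p^3 · (1−p)^10
= 66 · 0.003375 · 0.19687 = 0.043854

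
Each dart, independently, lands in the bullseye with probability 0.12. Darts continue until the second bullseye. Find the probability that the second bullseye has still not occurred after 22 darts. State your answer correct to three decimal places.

0.240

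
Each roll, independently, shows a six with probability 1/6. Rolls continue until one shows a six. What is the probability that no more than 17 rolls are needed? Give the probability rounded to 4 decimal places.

Y = number of rolls to the first success; geometric, p = 0.166667.
P(Y ≤ 17) = 1 − (1−p)^17 = 1 − 0.045073 = 0.954927

0.9549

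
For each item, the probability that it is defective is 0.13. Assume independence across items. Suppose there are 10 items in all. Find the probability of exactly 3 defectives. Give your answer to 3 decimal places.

0.099

X ~ Binomial(n=10, p=0.13).
P(X=3) = C(10,3) · p^3 · (1−p)^7
= 120 · 0.002197 · 0.37725 = 0.09946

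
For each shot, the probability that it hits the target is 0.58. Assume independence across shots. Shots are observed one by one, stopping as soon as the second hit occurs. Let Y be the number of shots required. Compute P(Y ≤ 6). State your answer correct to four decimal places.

0.9490

Finishing within 6 shots ⇔ at least 2 successes in the first 6. With X ~ Binomial(6, 0.58), P(Y ≤ 6) = 1 − P(X ≤ 1).
  k=0: C(6,0)·0.58^0·0.42^6 = 0.005489
  k=1: C(6,1)·0.58^1·0.42^5 = 0.045481
1 − 0.050970 = 0.949030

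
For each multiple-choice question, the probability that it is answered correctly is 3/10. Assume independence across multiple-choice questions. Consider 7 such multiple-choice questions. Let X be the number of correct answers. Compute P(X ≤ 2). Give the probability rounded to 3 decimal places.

0.647

X ~ Binomial(7, 0.30); P(X ≤ 2) = Σ C(7,k) p^k (1−p)^(7−k) over k:
  k=0: C(7,0)·0.30^0·0.70^7 = 0.08235
  k=1: C(7,1)·0.30^1·0.70^6 = 0.24706
  k=2: C(7,2)·0.30^2·0.70^5 = 0.31765
Total = 0.64707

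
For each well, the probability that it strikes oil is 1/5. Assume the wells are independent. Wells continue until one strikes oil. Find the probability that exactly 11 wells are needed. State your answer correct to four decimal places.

Geometric (trials to first success), p = 0.20.
P(Y = 11) = (1−p)^10 · p = 0.10737 · 0.20 = 0.021475

0.0215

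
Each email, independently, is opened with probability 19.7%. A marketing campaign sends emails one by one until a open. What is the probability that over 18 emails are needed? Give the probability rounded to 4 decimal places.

0.0193

Y = number of emails to the first success; geometric, p = 0.197.
P(Y > 18) = P(first 18 all fail) = (1−p)^18 = 0.019270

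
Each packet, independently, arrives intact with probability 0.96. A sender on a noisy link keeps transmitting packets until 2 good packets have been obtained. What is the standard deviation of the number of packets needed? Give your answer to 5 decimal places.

Y = total packets until the second success; negative binomial with r=2, p=0.96.
SD(Y) = √[r(1−p)/p²] = √(0.0868056) = 0.2946278

0.29463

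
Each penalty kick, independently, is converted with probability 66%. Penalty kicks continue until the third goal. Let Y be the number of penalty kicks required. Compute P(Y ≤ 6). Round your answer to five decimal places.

0.89315

Finishing within 6 penalty kicks ⇔ at least 3 successes in the first 6. With X ~ Binomial(6, 0.66), P(Y ≤ 6) = 1 − P(X ≤ 2).
  k=0: C(6,0)·0.66^0·0.34^6 = 0.0015448
  k=1: C(6,1)·0.66^1·0.34^5 = 0.0179924
  k=2: C(6,2)·0.66^2·0.34^4 = 0.0873162
1 − 0.1068534 = 0.8931466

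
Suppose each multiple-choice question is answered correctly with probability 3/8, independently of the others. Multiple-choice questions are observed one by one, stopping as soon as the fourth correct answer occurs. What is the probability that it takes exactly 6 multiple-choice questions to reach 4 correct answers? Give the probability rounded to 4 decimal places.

0.0772

Y = trial on which the fourth success occurs; negative binomial, r=4, p=0.375.
P(Y=6) = C(5,3) · p^4 · (1−p)^2
= 10 · 0.019775 · 0.39062 = 0.077248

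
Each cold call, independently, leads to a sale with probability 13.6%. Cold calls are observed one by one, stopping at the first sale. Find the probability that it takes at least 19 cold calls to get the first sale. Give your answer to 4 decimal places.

Y = number of cold calls to the first success; geometric, p = 0.136.
P(Y > 18) = P(first 18 all fail) = (1−p)^18 = 0.071986

0.0720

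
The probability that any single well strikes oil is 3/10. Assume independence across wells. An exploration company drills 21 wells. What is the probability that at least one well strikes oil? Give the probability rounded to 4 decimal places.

0.9994

P(at least one) = 1 − P(none) = 1 − (1 − 0.30)^21
= 1 − 0.000559 = 0.999441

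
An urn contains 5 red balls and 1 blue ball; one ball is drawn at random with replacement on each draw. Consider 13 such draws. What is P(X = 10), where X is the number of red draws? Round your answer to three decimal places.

X ~ Binomial(n=13, p=0.833333).
P(X=10) = C(13,10) · p^10 · (1−p)^3
= 286 · 0.16151 · 0.0046296 = 0.21385

0.214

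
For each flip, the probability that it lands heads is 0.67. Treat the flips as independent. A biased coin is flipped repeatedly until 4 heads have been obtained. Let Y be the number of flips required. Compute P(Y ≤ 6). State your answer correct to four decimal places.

Finishing within 6 flips ⇔ at least 4 successes in the first 6. With X ~ Binomial(6, 0.67), P(Y ≤ 6) = 1 − P(X ≤ 3).
  k=0: C(6,0)·0.67^0·0.33^6 = 0.001291
  k=1: C(6,1)·0.67^1·0.33^5 = 0.015732
  k=2: C(6,2)·0.67^2·0.33^4 = 0.079854
  k=3: C(6,3)·0.67^3·0.33^3 = 0.216170
1 − 0.313048 = 0.686952

0.6870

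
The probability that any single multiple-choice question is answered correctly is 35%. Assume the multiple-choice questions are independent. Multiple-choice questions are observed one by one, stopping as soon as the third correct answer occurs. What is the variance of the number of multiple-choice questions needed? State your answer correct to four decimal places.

15.9184

Y = total multiple-choice questions until the third success; negative binomial with r=3, p=0.35.
Var(Y) = r(1−p)/p² = 3·0.65 / 0.35² = 15.918367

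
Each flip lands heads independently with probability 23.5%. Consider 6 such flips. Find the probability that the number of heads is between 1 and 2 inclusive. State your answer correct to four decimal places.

0.6531

X ~ Binomial(6, 0.235); P(1 ≤ X ≤ 2) = Σ C(6,k) p^k (1−p)^(6−k) over k:
  k=1: C(6,1)·0.235^1·0.765^5 = 0.369425
  k=2: C(6,2)·0.235^2·0.765^4 = 0.283709
Total = 0.653134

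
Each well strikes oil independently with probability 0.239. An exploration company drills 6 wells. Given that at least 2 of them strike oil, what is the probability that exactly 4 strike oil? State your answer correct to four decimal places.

X ~ Binomial(6, 0.239). Want P(X=4 | X≥2) = P(X=4) / P(X≥2).
P(X=4) = C(6,4)·0.239^4·0.761^2 = 0.028343
P(X≥2) = 1 − 0.194226 − 0.365993 = 0.439781
Ratio = 0.028343 / 0.439781 = 0.064449

0.0644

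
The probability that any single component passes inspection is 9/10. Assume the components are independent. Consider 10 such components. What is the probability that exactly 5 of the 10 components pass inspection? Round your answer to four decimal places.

0.0015

X ~ Binomial(n=10, p=0.90).
P(X=5) = C(10,5) · p^5 · (1−p)^5
= 252 · 0.59049 · 1e-05 = 0.001488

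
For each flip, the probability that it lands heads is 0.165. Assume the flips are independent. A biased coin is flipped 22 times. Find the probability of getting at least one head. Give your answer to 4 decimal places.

P(at least one) = 1 − P(none) = 1 − (1 − 0.165)^22
= 1 − 0.018928 = 0.981072

0.9811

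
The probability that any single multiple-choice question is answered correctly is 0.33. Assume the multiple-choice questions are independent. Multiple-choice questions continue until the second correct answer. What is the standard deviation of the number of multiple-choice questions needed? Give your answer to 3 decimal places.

3.508

Y = total multiple-choice questions until the second success; negative binomial with r=2, p=0.33.
SD(Y) = √[r(1−p)/p²] = √(12.30487) = 3.50783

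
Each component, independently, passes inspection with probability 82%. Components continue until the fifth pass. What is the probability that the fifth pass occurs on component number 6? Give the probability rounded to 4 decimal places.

0.3337

Y = trial on which the fifth success occurs; negative binomial, r=5, p=0.82.
P(Y=6) = C(5,4) · p^5 · (1−p)^1
= 5 · 0.37074 · 0.18 = 0.333666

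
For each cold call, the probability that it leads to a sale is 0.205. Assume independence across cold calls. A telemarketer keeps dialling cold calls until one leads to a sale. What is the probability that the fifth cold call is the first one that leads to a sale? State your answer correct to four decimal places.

0.0819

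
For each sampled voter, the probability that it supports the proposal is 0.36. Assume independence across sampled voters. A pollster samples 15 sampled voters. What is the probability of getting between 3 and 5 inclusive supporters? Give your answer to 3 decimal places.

X ~ Binomial(15, 0.36); P(3 ≤ X ≤ 5) = Σ C(15,k) p^k (1−p)^(15−k) over k:
  k=3: C(15,3)·0.36^3·0.64^12 = 0.10025
  k=4: C(15,4)·0.36^4·0.64^11 = 0.16917
  k=5: C(15,5)·0.36^5·0.64^10 = 0.20935
Total = 0.47877

0.479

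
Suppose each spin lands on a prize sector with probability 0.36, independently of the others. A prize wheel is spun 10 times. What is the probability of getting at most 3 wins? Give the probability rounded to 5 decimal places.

0.48677

X ~ Binomial(10, 0.36); P(X ≤ 3) = Σ C(10,k) p^k (1−p)^(10−k) over k:
  k=0: C(10,0)·0.36^0·0.64^10 = 0.0115292
  k=1: C(10,1)·0.36^1·0.64^9 = 0.0648518
  k=2: C(10,2)·0.36^2·0.64^8 = 0.1641562
  k=3: C(10,3)·0.36^3·0.64^7 = 0.2462343
Total = 0.4867716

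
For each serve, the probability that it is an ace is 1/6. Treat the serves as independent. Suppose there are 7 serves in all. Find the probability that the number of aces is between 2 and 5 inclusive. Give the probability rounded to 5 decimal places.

0.33008

X ~ Binomial(7, 0.166667); P(2 ≤ X ≤ 5) = Σ C(7,k) p^k (1−p)^(7−k) over k:
  k=2: C(7,2)·0.166667^2·0.833333^5 = 0.2344286
  k=3: C(7,3)·0.166667^3·0.833333^4 = 0.0781429
  k=4: C(7,4)·0.166667^4·0.833333^3 = 0.0156286
  k=5: C(7,5)·0.166667^5·0.833333^2 = 0.0018754
Total = 0.3300754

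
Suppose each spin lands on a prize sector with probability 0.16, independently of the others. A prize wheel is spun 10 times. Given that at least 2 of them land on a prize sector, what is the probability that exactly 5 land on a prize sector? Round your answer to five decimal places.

0.02246

X ~ Binomial(10, 0.16). Want P(X=5 | X≥2) = P(X=5) / P(X≥2).
P(X=5) = C(10,5)·0.16^5·0.84^5 = 0.0110509
P(X≥2) = 1 − 0.1749012 − 0.3331452 = 0.4919536
Ratio = 0.0110509 / 0.4919536 = 0.0224633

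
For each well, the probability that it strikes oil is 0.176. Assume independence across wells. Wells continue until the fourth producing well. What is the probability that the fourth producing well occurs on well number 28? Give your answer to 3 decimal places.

Y = trial on which the fourth success occurs; negative binomial, r=4, p=0.176.
P(Y=28) = C(27,3) · p^4 · (1−p)^24
= 2925 · 0.00095951 · 0.0095996 = 0.02694

0.027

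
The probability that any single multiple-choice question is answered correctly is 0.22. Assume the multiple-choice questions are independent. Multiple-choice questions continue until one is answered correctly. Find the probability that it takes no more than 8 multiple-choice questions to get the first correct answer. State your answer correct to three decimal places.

0.863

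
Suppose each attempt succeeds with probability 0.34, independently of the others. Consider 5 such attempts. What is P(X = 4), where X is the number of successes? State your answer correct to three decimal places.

X ~ Binomial(n=5, p=0.34).
P(X=4) = C(5,4) · p^4 · (1−p)^1
= 5 · 0.013363 · 0.66 = 0.04410

0.044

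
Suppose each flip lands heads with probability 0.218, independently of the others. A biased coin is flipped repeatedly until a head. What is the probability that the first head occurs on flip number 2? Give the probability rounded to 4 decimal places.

0.1705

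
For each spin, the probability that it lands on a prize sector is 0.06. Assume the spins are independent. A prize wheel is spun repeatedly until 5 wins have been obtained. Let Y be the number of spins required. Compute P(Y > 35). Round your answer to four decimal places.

0.9437

Needing more than 35 spins ⇔ fewer than 5 successes in the first 35. With X ~ Binomial(35, 0.06), P(Y > 35) = P(X ≤ 4).
  k=0: C(35,0)·0.06^0·0.94^35 = 0.114677
  k=1: C(35,1)·0.06^1·0.94^34 = 0.256192
  k=2: C(35,2)·0.06^2·0.94^33 = 0.277996
  k=3: C(35,3)·0.06^3·0.94^32 = 0.195189
  k=4: C(35,4)·0.06^4·0.94^31 = 0.099671
P(X ≤ 4) = 0.943725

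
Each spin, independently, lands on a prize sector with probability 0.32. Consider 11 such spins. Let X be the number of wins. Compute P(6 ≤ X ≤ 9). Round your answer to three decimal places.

0.103

X ~ Binomial(11, 0.32); P(6 ≤ X ≤ 9) = Σ C(11,k) p^k (1−p)^(11−k) over k:
  k=6: C(11,6)·0.32^6·0.68^5 = 0.07213
  k=7: C(11,7)·0.32^7·0.68^4 = 0.02424
  k=8: C(11,8)·0.32^8·0.68^3 = 0.00570
  k=9: C(11,9)·0.32^9·0.68^2 = 0.00089
Total = 0.10297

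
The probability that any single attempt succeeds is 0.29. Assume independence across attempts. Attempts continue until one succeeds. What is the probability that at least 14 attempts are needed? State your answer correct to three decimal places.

0.012

Y = number of attempts to the first success; geometric, p = 0.29.
P(Y > 13) = P(first 13 all fail) = (1−p)^13 = 0.01165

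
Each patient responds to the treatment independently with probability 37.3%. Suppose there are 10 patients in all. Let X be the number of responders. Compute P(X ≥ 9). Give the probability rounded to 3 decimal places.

0.001

X ~ Binomial(10, 0.373); P(X ≥ 9) = Σ C(10,k) p^k (1−p)^(10−k) over k:
  k=9: C(10,9)·0.373^9·0.627^1 = 0.00088
  k=10: C(10,10)·0.373^10·0.627^0 = 0.00005
Total = 0.00093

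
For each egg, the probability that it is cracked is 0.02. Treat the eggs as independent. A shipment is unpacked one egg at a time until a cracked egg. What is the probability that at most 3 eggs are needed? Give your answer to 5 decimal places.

Y = number of eggs to the first success; geometric, p = 0.02.
P(Y ≤ 3) = 1 − (1−p)^3 = 1 − 0.9411920 = 0.0588080

0.05881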